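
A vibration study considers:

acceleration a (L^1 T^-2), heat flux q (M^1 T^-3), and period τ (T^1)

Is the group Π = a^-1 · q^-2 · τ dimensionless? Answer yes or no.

no

Sum the exponent of each base dimension across the product:
  M: −[a]_M − 2·[q]_M + [τ]_M = −(0) − 2·(1) + (0) = -2
  L: −[a]_L − 2·[q]_L + [τ]_L = −(1) − 2·(0) + (0) = -1
  T: −[a]_T − 2·[q]_T + [τ]_T = −(-2) − 2·(-3) + (1) = 9
Net dimensions [M⁻² L⁻¹ T⁹] ≠ [1] — not dimensionless.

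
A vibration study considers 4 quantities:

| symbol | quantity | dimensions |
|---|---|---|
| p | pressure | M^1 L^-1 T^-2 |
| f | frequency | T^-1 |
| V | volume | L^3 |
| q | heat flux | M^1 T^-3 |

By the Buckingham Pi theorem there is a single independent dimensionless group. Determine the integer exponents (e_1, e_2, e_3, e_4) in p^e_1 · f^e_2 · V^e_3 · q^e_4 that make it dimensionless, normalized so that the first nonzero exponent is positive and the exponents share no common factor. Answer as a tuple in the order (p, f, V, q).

M: e_1·(1) + e_2·(0) + e_3·(0) + e_4·(1) = 0
L: e_1·(-1) + e_2·(0) + e_3·(3) + e_4·(0) = 0
T: e_1·(-2) + e_2·(-1) + e_3·(0) + e_4·(-3) = 0
Solving this homogeneous linear system for the smallest-integer solution (first nonzero entry positive) gives (3, 3, 1, -3).

(3, 3, 1, -3)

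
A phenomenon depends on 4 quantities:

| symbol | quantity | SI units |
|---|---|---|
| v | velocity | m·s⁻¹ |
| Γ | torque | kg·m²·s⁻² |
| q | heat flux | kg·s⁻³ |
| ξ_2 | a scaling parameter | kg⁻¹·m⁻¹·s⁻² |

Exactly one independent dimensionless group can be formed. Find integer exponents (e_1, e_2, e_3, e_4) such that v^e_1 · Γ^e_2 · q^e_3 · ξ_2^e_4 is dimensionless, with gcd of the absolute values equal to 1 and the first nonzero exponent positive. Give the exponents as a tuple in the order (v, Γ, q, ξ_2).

M: e_1·(0) + e_2·(1) + e_3·(1) + e_4·(-1) = 0
L: e_1·(1) + e_2·(2) + e_3·(0) + e_4·(-1) = 0
T: e_1·(-1) + e_2·(-2) + e_3·(-3) + e_4·(-2) = 0
Solving this homogeneous linear system for the smallest-integer solution (first nonzero entry positive) gives (3, -2, 1, -1).

(3, -2, 1, -1)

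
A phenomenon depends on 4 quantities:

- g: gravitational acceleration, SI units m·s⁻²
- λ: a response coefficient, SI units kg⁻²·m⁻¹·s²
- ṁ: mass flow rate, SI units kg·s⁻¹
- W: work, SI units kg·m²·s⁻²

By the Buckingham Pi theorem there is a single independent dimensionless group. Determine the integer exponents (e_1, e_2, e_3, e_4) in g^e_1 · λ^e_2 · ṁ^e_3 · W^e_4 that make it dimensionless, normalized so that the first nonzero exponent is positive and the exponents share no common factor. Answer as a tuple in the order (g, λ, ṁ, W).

(1, -3, -4, -2)

M: e_1·(0) + e_2·(-2) + e_3·(1) + e_4·(1) = 0
L: e_1·(1) + e_2·(-1) + e_3·(0) + e_4·(2) = 0
T: e_1·(-2) + e_2·(2) + e_3·(-1) + e_4·(-2) = 0
Solving this homogeneous linear system for the smallest-integer solution (first nonzero entry positive) gives (1, -3, -4, -2).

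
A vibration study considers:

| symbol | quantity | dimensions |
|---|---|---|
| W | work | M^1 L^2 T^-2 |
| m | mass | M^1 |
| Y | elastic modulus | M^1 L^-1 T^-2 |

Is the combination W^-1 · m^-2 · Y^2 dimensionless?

no

Sum the exponent of each base dimension across the product:
  M: −[W]_M − 2·[m]_M + 2·[Y]_M = −(1) − 2·(1) + 2·(1) = -1
  L: −[W]_L − 2·[m]_L + 2·[Y]_L = −(2) − 2·(0) + 2·(-1) = -4
  T: −[W]_T − 2·[m]_T + 2·[Y]_T = −(-2) − 2·(0) + 2·(-2) = -2
Net dimensions [M⁻¹ L⁻⁴ T⁻²] ≠ [1] — not dimensionless.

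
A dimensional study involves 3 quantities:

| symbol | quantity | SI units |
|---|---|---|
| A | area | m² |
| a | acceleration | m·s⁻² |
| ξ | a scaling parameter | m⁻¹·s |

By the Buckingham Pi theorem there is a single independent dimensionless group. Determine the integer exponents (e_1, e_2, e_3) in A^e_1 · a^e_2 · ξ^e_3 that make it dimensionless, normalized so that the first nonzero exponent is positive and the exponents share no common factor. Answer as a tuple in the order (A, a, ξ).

(1, 2, 4)

L: e_1·(2) + e_2·(1) + e_3·(-1) = 0
T: e_1·(0) + e_2·(-2) + e_3·(1) = 0
Solving this homogeneous linear system for the smallest-integer solution (first nonzero entry positive) gives (1, 2, 4).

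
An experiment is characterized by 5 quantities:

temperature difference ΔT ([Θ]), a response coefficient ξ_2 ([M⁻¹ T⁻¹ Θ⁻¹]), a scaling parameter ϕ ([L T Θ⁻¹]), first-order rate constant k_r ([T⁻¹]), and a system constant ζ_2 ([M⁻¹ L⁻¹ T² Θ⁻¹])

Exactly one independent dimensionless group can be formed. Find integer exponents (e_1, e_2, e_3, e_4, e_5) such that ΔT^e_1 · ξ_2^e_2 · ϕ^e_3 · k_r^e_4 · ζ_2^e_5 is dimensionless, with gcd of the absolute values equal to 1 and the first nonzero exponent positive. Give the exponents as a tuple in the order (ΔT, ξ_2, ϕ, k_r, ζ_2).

M: e_1·(0) + e_2·(-1) + e_3·(0) + e_4·(0) + e_5·(-1) = 0
L: e_1·(0) + e_2·(0) + e_3·(1) + e_4·(0) + e_5·(-1) = 0
T: e_1·(0) + e_2·(-1) + e_3·(1) + e_4·(-1) + e_5·(2) = 0
Θ: e_1·(1) + e_2·(-1) + e_3·(-1) + e_4·(0) + e_5·(-1) = 0
Solving this homogeneous linear system for the smallest-integer solution (first nonzero entry positive) gives (1, -1, 1, 4, 1).

(1, -1, 1, 4, 1)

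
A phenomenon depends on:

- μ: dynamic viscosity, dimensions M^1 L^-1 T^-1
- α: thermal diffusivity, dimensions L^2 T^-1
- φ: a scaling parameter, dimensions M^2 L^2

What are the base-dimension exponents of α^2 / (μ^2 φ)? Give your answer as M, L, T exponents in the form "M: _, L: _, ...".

M: -4, L: 4, T: 0

Collect each base-dimension exponent across the product:
  M: −2·(1) + 2·(0) − (2) = -4
  L: −2·(-1) + 2·(2) − (2) = 4
  T: −2·(-1) + 2·(-1) − (0) = 0
So the dimensions are [M⁻⁴ L⁴].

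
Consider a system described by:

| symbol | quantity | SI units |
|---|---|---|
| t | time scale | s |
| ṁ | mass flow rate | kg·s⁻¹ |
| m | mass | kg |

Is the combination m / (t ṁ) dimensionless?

Sum the exponent of each base dimension across the product:
  M: −[t]_M − [ṁ]_M + [m]_M = −(0) − (1) + (1) = 0
  L: −[t]_L − [ṁ]_L + [m]_L = −(0) − (0) + (0) = 0
  T: −[t]_T − [ṁ]_T + [m]_T = −(1) − (-1) + (0) = 0
All base exponents vanish — dimensionless.

yes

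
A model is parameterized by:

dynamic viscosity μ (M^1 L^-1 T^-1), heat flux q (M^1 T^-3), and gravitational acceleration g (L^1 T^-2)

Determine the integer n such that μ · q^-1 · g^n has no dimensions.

1

Balance the L exponent: (1)·n from g, plus (-1) − (0) = -1 from the rest, must sum to zero.
n − 1 = 0, so n = 1.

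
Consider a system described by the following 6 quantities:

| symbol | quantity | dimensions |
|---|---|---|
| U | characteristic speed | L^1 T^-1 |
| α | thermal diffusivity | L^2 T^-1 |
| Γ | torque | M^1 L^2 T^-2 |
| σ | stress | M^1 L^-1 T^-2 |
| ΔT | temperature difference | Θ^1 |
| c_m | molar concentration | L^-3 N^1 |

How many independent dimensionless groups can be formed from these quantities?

1

There are 6 variables and 5 base dimensions (M, L, T, Θ, N).
The dimension matrix has rank 5.
Independent dimensionless groups: 6 − 5 = 1.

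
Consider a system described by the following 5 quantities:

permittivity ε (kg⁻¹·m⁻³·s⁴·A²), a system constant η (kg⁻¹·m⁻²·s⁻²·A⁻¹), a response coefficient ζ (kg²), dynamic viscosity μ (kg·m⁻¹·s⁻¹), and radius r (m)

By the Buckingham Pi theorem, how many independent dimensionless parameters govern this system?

1

There are 5 variables and 4 base dimensions (M, L, T, I).
The dimension matrix has rank 4.
Independent dimensionless groups: 5 − 4 = 1.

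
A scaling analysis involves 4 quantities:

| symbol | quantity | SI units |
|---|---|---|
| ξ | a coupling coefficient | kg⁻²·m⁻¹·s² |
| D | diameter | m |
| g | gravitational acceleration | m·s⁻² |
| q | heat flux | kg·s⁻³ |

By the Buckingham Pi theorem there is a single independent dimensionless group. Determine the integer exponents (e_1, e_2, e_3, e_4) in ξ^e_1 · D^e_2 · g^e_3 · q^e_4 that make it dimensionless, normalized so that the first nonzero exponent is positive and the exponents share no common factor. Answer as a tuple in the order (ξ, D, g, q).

M: e_1·(-2) + e_2·(0) + e_3·(0) + e_4·(1) = 0
L: e_1·(-1) + e_2·(1) + e_3·(1) + e_4·(0) = 0
T: e_1·(2) + e_2·(0) + e_3·(-2) + e_4·(-3) = 0
Solving this homogeneous linear system for the smallest-integer solution (first nonzero entry positive) gives (1, 3, -2, 2).

(1, 3, -2, 2)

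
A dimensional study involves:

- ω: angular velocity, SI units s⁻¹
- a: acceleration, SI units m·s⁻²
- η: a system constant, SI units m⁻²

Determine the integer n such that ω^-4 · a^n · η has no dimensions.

Balance the L exponent: (1)·n from a, plus −4·(0) + (-2) = -2 from the rest, must sum to zero.
n − 2 = 0, so n = 2.

2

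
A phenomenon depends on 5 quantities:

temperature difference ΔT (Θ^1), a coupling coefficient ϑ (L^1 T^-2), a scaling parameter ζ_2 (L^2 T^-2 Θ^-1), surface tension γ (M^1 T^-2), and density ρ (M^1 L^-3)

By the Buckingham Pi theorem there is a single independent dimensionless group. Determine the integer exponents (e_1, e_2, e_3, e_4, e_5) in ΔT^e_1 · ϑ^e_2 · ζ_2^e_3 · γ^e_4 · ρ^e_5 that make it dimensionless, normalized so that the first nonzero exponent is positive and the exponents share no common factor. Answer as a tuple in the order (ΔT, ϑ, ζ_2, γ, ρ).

M: e_1·(0) + e_2·(0) + e_3·(0) + e_4·(1) + e_5·(1) = 0
L: e_1·(0) + e_2·(1) + e_3·(2) + e_4·(0) + e_5·(-3) = 0
T: e_1·(0) + e_2·(-2) + e_3·(-2) + e_4·(-2) + e_5·(0) = 0
Θ: e_1·(1) + e_2·(0) + e_3·(-1) + e_4·(0) + e_5·(0) = 0
Solving this homogeneous linear system for the smallest-integer solution (first nonzero entry positive) gives (2, -1, 2, -1, 1).

(2, -1, 2, -1, 1)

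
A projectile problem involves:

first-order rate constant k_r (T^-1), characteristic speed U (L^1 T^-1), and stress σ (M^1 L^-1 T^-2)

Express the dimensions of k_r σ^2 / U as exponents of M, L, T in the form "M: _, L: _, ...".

M: 2, L: -3, T: -4

Collect each base-dimension exponent across the product:
  M: (0) − (0) + 2·(1) = 2
  L: (0) − (1) + 2·(-1) = -3
  T: (-1) − (-1) + 2·(-2) = -4
So the dimensions are [M² L⁻³ T⁻⁴].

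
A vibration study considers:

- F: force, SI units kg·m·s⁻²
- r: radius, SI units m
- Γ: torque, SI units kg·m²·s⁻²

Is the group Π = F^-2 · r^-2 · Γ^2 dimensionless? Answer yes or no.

yes

Sum the exponent of each base dimension across the product:
  M: −2·[F]_M − 2·[r]_M + 2·[Γ]_M = −2·(1) − 2·(0) + 2·(1) = 0
  L: −2·[F]_L − 2·[r]_L + 2·[Γ]_L = −2·(1) − 2·(1) + 2·(2) = 0
  T: −2·[F]_T − 2·[r]_T + 2·[Γ]_T = −2·(-2) − 2·(0) + 2·(-2) = 0
All base exponents vanish — dimensionless.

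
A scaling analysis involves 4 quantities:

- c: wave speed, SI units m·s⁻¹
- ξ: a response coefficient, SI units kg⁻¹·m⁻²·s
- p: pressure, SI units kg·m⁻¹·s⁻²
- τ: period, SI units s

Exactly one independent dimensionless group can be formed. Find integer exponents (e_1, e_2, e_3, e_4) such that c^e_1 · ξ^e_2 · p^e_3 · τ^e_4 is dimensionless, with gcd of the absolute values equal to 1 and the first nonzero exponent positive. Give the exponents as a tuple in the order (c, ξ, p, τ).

(3, 1, 1, 4)

M: e_1·(0) + e_2·(-1) + e_3·(1) + e_4·(0) = 0
L: e_1·(1) + e_2·(-2) + e_3·(-1) + e_4·(0) = 0
T: e_1·(-1) + e_2·(1) + e_3·(-2) + e_4·(1) = 0
Solving this homogeneous linear system for the smallest-integer solution (first nonzero entry positive) gives (3, 1, 1, 4).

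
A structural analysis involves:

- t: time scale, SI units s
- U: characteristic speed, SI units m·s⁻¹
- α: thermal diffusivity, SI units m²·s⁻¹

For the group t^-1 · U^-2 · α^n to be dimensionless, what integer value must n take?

1

Balance the L exponent: (2)·n from α, plus −(0) − 2·(1) = -2 from the rest, must sum to zero.
2n − 2 = 0, so n = 1.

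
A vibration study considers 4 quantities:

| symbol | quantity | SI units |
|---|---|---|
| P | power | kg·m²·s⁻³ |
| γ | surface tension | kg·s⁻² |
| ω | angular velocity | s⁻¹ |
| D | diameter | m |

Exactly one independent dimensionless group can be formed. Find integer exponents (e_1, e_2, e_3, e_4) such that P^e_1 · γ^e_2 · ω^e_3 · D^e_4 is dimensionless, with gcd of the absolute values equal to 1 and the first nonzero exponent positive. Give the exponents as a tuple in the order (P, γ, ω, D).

M: e_1·(1) + e_2·(1) + e_3·(0) + e_4·(0) = 0
L: e_1·(2) + e_2·(0) + e_3·(0) + e_4·(1) = 0
T: e_1·(-3) + e_2·(-2) + e_3·(-1) + e_4·(0) = 0
Solving this homogeneous linear system for the smallest-integer solution (first nonzero entry positive) gives (1, -1, -1, -2).

(1, -1, -1, -2)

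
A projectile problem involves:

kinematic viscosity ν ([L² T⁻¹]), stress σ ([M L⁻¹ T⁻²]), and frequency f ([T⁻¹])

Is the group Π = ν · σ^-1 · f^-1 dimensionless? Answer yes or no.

no

Sum the exponent of each base dimension across the product:
  M: [ν]_M − [σ]_M − [f]_M = (0) − (1) − (0) = -1
  L: [ν]_L − [σ]_L − [f]_L = (2) − (-1) − (0) = 3
  T: [ν]_T − [σ]_T − [f]_T = (-1) − (-2) − (-1) = 2
Net dimensions [M⁻¹ L³ T²] ≠ [1] — not dimensionless.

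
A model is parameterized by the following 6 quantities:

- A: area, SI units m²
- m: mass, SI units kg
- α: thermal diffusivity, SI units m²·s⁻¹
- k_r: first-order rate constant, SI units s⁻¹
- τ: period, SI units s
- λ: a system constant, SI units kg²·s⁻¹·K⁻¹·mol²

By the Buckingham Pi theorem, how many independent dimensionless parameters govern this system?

2

There are 6 variables and 5 base dimensions (M, L, T, Θ, N).
The dimension matrix has rank 4 (less than 5: the dimension vectors are linearly dependent).
Independent dimensionless groups: 6 − 4 = 2.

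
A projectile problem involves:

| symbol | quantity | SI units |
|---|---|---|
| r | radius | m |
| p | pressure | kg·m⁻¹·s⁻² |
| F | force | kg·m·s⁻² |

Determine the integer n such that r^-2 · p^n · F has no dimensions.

-1

Balance the M exponent: (1)·n from p, plus −2·(0) + (1) = 1 from the rest, must sum to zero.
n + 1 = 0, so n = -1.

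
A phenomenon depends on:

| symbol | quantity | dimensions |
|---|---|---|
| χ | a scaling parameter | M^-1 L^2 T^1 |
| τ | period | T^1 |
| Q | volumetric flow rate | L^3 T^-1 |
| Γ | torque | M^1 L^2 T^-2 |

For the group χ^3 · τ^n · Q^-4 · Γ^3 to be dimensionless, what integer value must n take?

-1

Balance the T exponent: (1)·n from τ, plus 3·(1) − 4·(-1) + 3·(-2) = 1 from the rest, must sum to zero.
n + 1 = 0, so n = -1.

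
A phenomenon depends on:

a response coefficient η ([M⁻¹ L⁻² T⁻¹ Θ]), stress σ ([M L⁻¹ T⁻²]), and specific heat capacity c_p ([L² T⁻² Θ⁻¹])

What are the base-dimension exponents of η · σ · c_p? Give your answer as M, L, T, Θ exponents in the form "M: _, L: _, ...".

Collect each base-dimension exponent across the product:
  M: (-1) + (1) + (0) = 0
  L: (-2) + (-1) + (2) = -1
  T: (-1) + (-2) + (-2) = -5
  Θ: (1) + (0) + (-1) = 0
So the dimensions are [L⁻¹ T⁻⁵].

M: 0, L: -1, T: -5, Θ: 0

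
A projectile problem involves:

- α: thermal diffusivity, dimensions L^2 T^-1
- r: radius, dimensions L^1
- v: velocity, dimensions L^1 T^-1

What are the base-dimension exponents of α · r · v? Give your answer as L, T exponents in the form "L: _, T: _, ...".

Collect each base-dimension exponent across the product:
  L: (2) + (1) + (1) = 4
  T: (-1) + (0) + (-1) = -2
So the dimensions are [L⁴ T⁻²].

L: 4, T: -2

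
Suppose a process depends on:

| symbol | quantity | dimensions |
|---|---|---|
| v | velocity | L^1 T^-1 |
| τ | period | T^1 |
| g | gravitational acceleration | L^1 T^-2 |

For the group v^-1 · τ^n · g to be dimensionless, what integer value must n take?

1

Balance the T exponent: (1)·n from τ, plus −(-1) + (-2) = -1 from the rest, must sum to zero.
n − 1 = 0, so n = 1.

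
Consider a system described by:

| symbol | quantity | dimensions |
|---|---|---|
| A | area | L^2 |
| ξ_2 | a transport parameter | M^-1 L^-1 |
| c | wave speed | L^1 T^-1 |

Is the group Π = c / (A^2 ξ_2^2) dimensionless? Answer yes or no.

no

Sum the exponent of each base dimension across the product:
  M: −2·[A]_M − 2·[ξ_2]_M + [c]_M = −2·(0) − 2·(-1) + (0) = 2
  L: −2·[A]_L − 2·[ξ_2]_L + [c]_L = −2·(2) − 2·(-1) + (1) = -1
  T: −2·[A]_T − 2·[ξ_2]_T + [c]_T = −2·(0) − 2·(0) + (-1) = -1
Net dimensions [M² L⁻¹ T⁻¹] ≠ [1] — not dimensionless.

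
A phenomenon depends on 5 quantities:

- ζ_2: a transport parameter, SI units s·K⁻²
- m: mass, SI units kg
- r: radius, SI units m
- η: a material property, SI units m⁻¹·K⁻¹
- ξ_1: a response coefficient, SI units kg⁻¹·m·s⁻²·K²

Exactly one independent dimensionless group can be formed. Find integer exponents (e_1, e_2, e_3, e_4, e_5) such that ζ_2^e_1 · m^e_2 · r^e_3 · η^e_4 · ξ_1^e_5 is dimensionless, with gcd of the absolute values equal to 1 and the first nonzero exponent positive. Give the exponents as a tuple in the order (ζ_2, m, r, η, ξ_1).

M: e_1·(0) + e_2·(1) + e_3·(0) + e_4·(0) + e_5·(-1) = 0
L: e_1·(0) + e_2·(0) + e_3·(1) + e_4·(-1) + e_5·(1) = 0
T: e_1·(1) + e_2·(0) + e_3·(0) + e_4·(0) + e_5·(-2) = 0
Θ: e_1·(-2) + e_2·(0) + e_3·(0) + e_4·(-1) + e_5·(2) = 0
Solving this homogeneous linear system for the smallest-integer solution (first nonzero entry positive) gives (2, 1, -3, -2, 1).

(2, 1, -3, -2, 1)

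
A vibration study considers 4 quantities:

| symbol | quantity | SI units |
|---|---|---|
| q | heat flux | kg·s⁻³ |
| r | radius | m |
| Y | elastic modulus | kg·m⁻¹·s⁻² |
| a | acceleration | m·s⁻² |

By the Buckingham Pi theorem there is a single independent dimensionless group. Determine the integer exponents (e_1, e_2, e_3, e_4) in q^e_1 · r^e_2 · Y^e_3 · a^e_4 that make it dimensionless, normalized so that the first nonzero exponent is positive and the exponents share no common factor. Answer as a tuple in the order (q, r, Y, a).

(2, -1, -2, -1)

M: e_1·(1) + e_2·(0) + e_3·(1) + e_4·(0) = 0
L: e_1·(0) + e_2·(1) + e_3·(-1) + e_4·(1) = 0
T: e_1·(-3) + e_2·(0) + e_3·(-2) + e_4·(-2) = 0
Solving this homogeneous linear system for the smallest-integer solution (first nonzero entry positive) gives (2, -1, -2, -1).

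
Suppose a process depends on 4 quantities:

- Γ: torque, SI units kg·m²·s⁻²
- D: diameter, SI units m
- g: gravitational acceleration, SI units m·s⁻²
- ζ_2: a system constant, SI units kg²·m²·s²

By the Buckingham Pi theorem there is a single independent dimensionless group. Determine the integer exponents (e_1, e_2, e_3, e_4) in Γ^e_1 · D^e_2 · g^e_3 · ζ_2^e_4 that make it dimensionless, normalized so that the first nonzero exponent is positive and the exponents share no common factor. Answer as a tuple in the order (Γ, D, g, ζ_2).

M: e_1·(1) + e_2·(0) + e_3·(0) + e_4·(2) = 0
L: e_1·(2) + e_2·(1) + e_3·(1) + e_4·(2) = 0
T: e_1·(-2) + e_2·(0) + e_3·(-2) + e_4·(2) = 0
Solving this homogeneous linear system for the smallest-integer solution (first nonzero entry positive) gives (2, 1, -3, -1).

(2, 1, -3, -1)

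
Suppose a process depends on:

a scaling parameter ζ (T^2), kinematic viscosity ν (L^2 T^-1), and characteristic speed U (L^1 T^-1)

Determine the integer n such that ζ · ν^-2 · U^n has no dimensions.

4

Balance the L exponent: (1)·n from U, plus (0) − 2·(2) = -4 from the rest, must sum to zero.
n − 4 = 0, so n = 4.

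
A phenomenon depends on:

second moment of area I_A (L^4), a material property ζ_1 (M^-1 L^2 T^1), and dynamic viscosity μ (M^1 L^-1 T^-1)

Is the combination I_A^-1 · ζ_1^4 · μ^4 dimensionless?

Sum the exponent of each base dimension across the product:
  M: −[I_A]_M + 4·[ζ_1]_M + 4·[μ]_M = −(0) + 4·(-1) + 4·(1) = 0
  L: −[I_A]_L + 4·[ζ_1]_L + 4·[μ]_L = −(4) + 4·(2) + 4·(-1) = 0
  T: −[I_A]_T + 4·[ζ_1]_T + 4·[μ]_T = −(0) + 4·(1) + 4·(-1) = 0
All base exponents vanish — dimensionless.

yes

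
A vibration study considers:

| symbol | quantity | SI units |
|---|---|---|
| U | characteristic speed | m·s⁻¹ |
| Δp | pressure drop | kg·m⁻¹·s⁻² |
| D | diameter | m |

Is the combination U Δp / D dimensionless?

no

Sum the exponent of each base dimension across the product:
  M: [U]_M + [Δp]_M − [D]_M = (0) + (1) − (0) = 1
  L: [U]_L + [Δp]_L − [D]_L = (1) + (-1) − (1) = -1
  T: [U]_T + [Δp]_T − [D]_T = (-1) + (-2) − (0) = -3
Net dimensions [M L⁻¹ T⁻³] ≠ [1] — not dimensionless.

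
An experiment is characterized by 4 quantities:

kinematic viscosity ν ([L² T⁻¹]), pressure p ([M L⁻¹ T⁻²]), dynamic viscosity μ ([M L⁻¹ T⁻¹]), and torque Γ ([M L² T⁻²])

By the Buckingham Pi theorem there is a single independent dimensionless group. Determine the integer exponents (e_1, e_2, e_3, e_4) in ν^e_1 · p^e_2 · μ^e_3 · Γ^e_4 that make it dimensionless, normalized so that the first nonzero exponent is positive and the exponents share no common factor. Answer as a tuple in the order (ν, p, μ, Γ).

M: e_1·(0) + e_2·(1) + e_3·(1) + e_4·(1) = 0
L: e_1·(2) + e_2·(-1) + e_3·(-1) + e_4·(2) = 0
T: e_1·(-1) + e_2·(-2) + e_3·(-1) + e_4·(-2) = 0
Solving this homogeneous linear system for the smallest-integer solution (first nonzero entry positive) gives (3, -1, 3, -2).

(3, -1, 3, -2)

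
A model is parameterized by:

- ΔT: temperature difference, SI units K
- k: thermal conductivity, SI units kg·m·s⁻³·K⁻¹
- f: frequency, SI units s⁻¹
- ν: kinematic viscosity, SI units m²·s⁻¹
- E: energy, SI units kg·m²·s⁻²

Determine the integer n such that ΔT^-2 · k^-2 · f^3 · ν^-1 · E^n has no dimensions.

Balance the M exponent: (1)·n from E, plus −2·(0) − 2·(1) + 3·(0) − (0) = -2 from the rest, must sum to zero.
n − 2 = 0, so n = 2.

2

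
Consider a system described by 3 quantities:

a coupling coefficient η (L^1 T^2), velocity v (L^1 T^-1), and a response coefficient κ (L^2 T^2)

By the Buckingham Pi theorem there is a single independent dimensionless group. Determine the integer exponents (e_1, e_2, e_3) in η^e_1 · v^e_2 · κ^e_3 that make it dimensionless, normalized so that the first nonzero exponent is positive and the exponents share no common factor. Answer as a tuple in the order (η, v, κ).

L: e_1·(1) + e_2·(1) + e_3·(2) = 0
T: e_1·(2) + e_2·(-1) + e_3·(2) = 0
Solving this homogeneous linear system for the smallest-integer solution (first nonzero entry positive) gives (4, 2, -3).

(4, 2, -3)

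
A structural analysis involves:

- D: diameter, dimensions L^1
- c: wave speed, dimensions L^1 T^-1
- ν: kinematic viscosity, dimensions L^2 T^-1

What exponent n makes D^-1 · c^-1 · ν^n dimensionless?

1

Balance the L exponent: (2)·n from ν, plus −(1) − (1) = -2 from the rest, must sum to zero.
2n − 2 = 0, so n = 1.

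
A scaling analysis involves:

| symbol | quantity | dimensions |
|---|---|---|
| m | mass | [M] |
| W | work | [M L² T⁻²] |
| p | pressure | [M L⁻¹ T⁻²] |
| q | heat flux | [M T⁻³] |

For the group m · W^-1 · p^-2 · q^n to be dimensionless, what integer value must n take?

2

Balance the M exponent: (1)·n from q, plus (1) − (1) − 2·(1) = -2 from the rest, must sum to zero.
n − 2 = 0, so n = 2.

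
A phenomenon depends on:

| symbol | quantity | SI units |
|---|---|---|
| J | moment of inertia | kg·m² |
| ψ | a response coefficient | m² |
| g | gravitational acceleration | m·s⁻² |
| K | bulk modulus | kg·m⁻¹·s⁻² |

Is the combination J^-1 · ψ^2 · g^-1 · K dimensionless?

yes

Sum the exponent of each base dimension across the product:
  M: −[J]_M + 2·[ψ]_M − [g]_M + [K]_M = −(1) + 2·(0) − (0) + (1) = 0
  L: −[J]_L + 2·[ψ]_L − [g]_L + [K]_L = −(2) + 2·(2) − (1) + (-1) = 0
  T: −[J]_T + 2·[ψ]_T − [g]_T + [K]_T = −(0) + 2·(0) − (-2) + (-2) = 0
All base exponents vanish — dimensionless.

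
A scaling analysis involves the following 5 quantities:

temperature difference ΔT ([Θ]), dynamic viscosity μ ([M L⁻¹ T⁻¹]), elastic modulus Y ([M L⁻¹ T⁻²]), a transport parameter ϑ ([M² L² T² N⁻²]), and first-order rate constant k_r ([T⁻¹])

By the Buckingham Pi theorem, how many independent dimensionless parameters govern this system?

There are 5 variables and 5 base dimensions (M, L, T, Θ, N).
The dimension matrix has rank 4 (less than 5: the dimension vectors are linearly dependent).
Independent dimensionless groups: 5 − 4 = 1.

1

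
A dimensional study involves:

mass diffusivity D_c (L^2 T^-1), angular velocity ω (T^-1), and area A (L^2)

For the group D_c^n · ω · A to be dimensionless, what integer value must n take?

Balance the L exponent: (2)·n from D_c, plus (0) + (2) = 2 from the rest, must sum to zero.
2n + 2 = 0, so n = -1.

-1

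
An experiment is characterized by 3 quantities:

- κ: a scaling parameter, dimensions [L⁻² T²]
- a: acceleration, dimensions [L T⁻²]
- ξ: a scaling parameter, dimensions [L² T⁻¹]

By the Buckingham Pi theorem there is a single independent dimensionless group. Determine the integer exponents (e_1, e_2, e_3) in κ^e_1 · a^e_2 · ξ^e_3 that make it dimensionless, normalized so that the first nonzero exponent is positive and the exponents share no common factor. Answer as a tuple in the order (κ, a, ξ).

L: e_1·(-2) + e_2·(1) + e_3·(2) = 0
T: e_1·(2) + e_2·(-2) + e_3·(-1) = 0
Solving this homogeneous linear system for the smallest-integer solution (first nonzero entry positive) gives (3, 2, 2).

(3, 2, 2)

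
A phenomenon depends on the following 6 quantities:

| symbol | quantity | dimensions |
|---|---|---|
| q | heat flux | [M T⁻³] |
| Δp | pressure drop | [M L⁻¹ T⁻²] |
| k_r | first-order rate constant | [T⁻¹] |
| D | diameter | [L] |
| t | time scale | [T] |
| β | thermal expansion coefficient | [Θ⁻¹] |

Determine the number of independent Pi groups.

There are 6 variables and 4 base dimensions (M, L, T, Θ).
The dimension matrix has rank 4.
Independent dimensionless groups: 6 − 4 = 2.

2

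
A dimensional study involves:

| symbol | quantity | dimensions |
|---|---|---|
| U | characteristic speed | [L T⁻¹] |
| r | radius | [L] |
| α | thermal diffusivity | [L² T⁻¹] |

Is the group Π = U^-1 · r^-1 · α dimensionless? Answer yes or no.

yes

Sum the exponent of each base dimension across the product:
  M: −[U]_M − [r]_M + [α]_M = −(0) − (0) + (0) = 0
  L: −[U]_L − [r]_L + [α]_L = −(1) − (1) + (2) = 0
  T: −[U]_T − [r]_T + [α]_T = −(-1) − (0) + (-1) = 0
  I: −[U]_I − [r]_I + [α]_I = −(0) − (0) + (0) = 0
All base exponents vanish — dimensionless.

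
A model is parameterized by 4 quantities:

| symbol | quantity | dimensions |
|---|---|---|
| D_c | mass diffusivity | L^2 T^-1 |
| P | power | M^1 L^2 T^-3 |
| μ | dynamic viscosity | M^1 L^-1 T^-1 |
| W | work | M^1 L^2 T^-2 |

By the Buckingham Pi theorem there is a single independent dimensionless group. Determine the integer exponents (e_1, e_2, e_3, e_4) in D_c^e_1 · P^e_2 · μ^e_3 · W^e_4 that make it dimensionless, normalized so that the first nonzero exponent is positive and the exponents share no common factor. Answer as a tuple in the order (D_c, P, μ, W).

M: e_1·(0) + e_2·(1) + e_3·(1) + e_4·(1) = 0
L: e_1·(2) + e_2·(2) + e_3·(-1) + e_4·(2) = 0
T: e_1·(-1) + e_2·(-3) + e_3·(-1) + e_4·(-2) = 0
Solving this homogeneous linear system for the smallest-integer solution (first nonzero entry positive) gives (3, -1, 2, -1).

(3, -1, 2, -1)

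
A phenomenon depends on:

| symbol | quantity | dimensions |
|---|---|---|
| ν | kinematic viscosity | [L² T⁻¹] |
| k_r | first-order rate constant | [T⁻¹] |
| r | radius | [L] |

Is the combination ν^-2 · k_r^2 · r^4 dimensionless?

Sum the exponent of each base dimension across the product:
  L: −2·[ν]_L + 2·[k_r]_L + 4·[r]_L = −2·(2) + 2·(0) + 4·(1) = 0
  T: −2·[ν]_T + 2·[k_r]_T + 4·[r]_T = −2·(-1) + 2·(-1) + 4·(0) = 0
All base exponents vanish — dimensionless.

yes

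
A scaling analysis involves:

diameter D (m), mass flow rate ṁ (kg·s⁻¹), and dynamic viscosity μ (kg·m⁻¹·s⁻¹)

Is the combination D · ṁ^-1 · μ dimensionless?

Sum the exponent of each base dimension across the product:
  M: [D]_M − [ṁ]_M + [μ]_M = (0) − (1) + (1) = 0
  L: [D]_L − [ṁ]_L + [μ]_L = (1) − (0) + (-1) = 0
  T: [D]_T − [ṁ]_T + [μ]_T = (0) − (-1) + (-1) = 0
  Θ: [D]_Θ − [ṁ]_Θ + [μ]_Θ = (0) − (0) + (0) = 0
All base exponents vanish — dimensionless.

yes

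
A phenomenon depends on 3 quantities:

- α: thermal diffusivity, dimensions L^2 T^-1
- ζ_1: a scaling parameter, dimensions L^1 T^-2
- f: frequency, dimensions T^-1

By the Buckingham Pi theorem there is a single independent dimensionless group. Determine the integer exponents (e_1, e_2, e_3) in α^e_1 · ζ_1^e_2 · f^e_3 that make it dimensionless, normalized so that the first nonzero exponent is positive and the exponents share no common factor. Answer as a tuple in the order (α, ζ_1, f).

L: e_1·(2) + e_2·(1) + e_3·(0) = 0
T: e_1·(-1) + e_2·(-2) + e_3·(-1) = 0
Solving this homogeneous linear system for the smallest-integer solution (first nonzero entry positive) gives (1, -2, 3).

(1, -2, 3)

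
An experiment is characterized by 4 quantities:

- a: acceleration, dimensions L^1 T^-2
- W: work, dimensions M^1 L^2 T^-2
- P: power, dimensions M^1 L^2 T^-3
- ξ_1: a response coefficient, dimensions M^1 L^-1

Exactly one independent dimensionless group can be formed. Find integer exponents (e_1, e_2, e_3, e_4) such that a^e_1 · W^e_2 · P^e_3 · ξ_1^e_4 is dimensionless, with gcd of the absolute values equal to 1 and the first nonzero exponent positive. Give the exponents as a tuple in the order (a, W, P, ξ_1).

M: e_1·(0) + e_2·(1) + e_3·(1) + e_4·(1) = 0
L: e_1·(1) + e_2·(2) + e_3·(2) + e_4·(-1) = 0
T: e_1·(-2) + e_2·(-2) + e_3·(-3) + e_4·(0) = 0
Solving this homogeneous linear system for the smallest-integer solution (first nonzero entry positive) gives (3, 3, -4, 1).

(3, 3, -4, 1)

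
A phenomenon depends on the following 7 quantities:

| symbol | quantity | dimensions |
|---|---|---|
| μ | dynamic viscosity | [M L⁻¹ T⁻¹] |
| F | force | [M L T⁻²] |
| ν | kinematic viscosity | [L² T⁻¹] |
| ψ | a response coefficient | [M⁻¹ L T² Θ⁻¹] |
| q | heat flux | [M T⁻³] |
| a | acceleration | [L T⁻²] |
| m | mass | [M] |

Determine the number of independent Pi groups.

3

There are 7 variables and 4 base dimensions (M, L, T, Θ).
The dimension matrix has rank 4.
Independent dimensionless groups: 7 − 4 = 3.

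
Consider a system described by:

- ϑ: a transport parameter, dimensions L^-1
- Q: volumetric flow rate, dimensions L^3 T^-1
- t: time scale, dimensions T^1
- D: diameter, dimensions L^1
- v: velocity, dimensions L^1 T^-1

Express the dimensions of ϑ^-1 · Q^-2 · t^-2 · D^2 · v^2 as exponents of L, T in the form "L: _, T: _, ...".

Collect each base-dimension exponent across the product:
  L: −(-1) − 2·(3) − 2·(0) + 2·(1) + 2·(1) = -1
  T: −(0) − 2·(-1) − 2·(1) + 2·(0) + 2·(-1) = -2
So the dimensions are [L⁻¹ T⁻²].

L: -1, T: -2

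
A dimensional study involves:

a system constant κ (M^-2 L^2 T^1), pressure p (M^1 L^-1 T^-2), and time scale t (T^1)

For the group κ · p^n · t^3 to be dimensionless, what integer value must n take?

2

Balance the M exponent: (1)·n from p, plus (-2) + 3·(0) = -2 from the rest, must sum to zero.
n − 2 = 0, so n = 2.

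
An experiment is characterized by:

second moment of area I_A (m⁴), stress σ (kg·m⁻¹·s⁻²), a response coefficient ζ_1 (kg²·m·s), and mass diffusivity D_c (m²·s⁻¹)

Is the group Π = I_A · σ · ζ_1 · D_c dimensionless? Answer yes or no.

no

Sum the exponent of each base dimension across the product:
  M: [I_A]_M + [σ]_M + [ζ_1]_M + [D_c]_M = (0) + (1) + (2) + (0) = 3
  L: [I_A]_L + [σ]_L + [ζ_1]_L + [D_c]_L = (4) + (-1) + (1) + (2) = 6
  T: [I_A]_T + [σ]_T + [ζ_1]_T + [D_c]_T = (0) + (-2) + (1) + (-1) = -2
Net dimensions [M³ L⁶ T⁻²] ≠ [1] — not dimensionless.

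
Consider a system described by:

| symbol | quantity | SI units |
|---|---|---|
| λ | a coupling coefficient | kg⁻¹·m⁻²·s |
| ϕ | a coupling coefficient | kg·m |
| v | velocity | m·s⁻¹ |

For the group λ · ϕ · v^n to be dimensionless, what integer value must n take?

Balance the L exponent: (1)·n from v, plus (-2) + (1) = -1 from the rest, must sum to zero.
n − 1 = 0, so n = 1.

1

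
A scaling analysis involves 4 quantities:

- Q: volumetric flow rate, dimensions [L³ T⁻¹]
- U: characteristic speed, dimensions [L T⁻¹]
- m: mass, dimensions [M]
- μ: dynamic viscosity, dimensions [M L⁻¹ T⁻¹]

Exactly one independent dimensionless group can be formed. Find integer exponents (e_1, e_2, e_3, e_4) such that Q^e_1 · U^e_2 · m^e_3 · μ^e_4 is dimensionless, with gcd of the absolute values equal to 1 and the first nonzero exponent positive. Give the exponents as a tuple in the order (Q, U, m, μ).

M: e_1·(0) + e_2·(0) + e_3·(1) + e_4·(1) = 0
L: e_1·(3) + e_2·(1) + e_3·(0) + e_4·(-1) = 0
T: e_1·(-1) + e_2·(-1) + e_3·(0) + e_4·(-1) = 0
Solving this homogeneous linear system for the smallest-integer solution (first nonzero entry positive) gives (1, -2, -1, 1).

(1, -2, -1, 1)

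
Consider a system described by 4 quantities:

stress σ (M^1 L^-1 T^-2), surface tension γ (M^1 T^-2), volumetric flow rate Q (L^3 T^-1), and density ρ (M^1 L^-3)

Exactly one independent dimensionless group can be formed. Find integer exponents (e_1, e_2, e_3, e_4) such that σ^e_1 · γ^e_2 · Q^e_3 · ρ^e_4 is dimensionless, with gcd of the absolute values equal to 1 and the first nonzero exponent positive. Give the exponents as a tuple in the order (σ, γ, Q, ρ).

(3, -4, 2, 1)

M: e_1·(1) + e_2·(1) + e_3·(0) + e_4·(1) = 0
L: e_1·(-1) + e_2·(0) + e_3·(3) + e_4·(-3) = 0
T: e_1·(-2) + e_2·(-2) + e_3·(-1) + e_4·(0) = 0
Solving this homogeneous linear system for the smallest-integer solution (first nonzero entry positive) gives (3, -4, 2, 1).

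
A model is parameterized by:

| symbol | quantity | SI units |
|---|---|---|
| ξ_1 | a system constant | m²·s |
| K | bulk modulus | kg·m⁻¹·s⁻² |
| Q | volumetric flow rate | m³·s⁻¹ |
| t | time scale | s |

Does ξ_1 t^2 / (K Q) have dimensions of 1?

Sum the exponent of each base dimension across the product:
  M: [ξ_1]_M − [K]_M − [Q]_M + 2·[t]_M = (0) − (1) − (0) + 2·(0) = -1
  L: [ξ_1]_L − [K]_L − [Q]_L + 2·[t]_L = (2) − (-1) − (3) + 2·(0) = 0
  T: [ξ_1]_T − [K]_T − [Q]_T + 2·[t]_T = (1) − (-2) − (-1) + 2·(1) = 6
Net dimensions [M⁻¹ T⁶] ≠ [1] — not dimensionless.

no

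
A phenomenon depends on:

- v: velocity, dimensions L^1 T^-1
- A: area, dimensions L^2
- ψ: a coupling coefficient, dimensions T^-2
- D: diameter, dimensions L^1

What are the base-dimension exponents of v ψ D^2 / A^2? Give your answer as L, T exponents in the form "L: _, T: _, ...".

L: -1, T: -3

Collect each base-dimension exponent across the product:
  L: (1) − 2·(2) + (0) + 2·(1) = -1
  T: (-1) − 2·(0) + (-2) + 2·(0) = -3
So the dimensions are [L⁻¹ T⁻³].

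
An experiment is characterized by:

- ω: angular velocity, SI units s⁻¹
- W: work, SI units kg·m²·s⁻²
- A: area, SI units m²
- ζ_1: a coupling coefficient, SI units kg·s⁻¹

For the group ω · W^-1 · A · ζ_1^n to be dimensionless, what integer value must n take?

1

Balance the M exponent: (1)·n from ζ_1, plus (0) − (1) + (0) = -1 from the rest, must sum to zero.
n − 1 = 0, so n = 1.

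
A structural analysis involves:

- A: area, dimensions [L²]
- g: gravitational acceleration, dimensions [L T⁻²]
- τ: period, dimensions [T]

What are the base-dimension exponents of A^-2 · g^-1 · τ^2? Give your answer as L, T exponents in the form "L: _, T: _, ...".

L: -5, T: 4

Collect each base-dimension exponent across the product:
  L: −2·(2) − (1) + 2·(0) = -5
  T: −2·(0) − (-2) + 2·(1) = 4
So the dimensions are [L⁻⁵ T⁴].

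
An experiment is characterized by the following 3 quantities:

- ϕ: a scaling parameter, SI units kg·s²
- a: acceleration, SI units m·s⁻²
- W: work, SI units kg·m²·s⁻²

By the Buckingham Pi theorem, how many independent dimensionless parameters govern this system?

1

There are 3 variables and 3 base dimensions (M, L, T).
The dimension matrix has rank 2 (less than 3: the dimension vectors are linearly dependent).
Independent dimensionless groups: 3 − 2 = 1.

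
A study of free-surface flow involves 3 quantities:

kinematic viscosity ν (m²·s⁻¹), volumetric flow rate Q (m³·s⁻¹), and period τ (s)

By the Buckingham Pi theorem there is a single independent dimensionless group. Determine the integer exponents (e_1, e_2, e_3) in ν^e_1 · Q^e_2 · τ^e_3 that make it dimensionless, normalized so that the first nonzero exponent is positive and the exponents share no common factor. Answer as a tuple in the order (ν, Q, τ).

L: e_1·(2) + e_2·(3) + e_3·(0) = 0
T: e_1·(-1) + e_2·(-1) + e_3·(1) = 0
Solving this homogeneous linear system for the smallest-integer solution (first nonzero entry positive) gives (3, -2, 1).

(3, -2, 1)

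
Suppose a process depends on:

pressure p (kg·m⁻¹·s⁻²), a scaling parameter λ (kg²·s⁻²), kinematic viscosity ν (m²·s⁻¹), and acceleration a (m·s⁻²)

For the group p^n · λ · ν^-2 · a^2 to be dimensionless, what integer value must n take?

-2

Balance the M exponent: (1)·n from p, plus (2) − 2·(0) + 2·(0) = 2 from the rest, must sum to zero.
n + 2 = 0, so n = -2.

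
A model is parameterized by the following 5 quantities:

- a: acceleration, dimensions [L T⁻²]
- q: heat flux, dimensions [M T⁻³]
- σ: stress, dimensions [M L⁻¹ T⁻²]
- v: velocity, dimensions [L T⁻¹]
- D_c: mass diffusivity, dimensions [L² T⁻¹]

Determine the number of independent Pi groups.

There are 5 variables and 3 base dimensions (M, L, T).
The dimension matrix has rank 3.
Independent dimensionless groups: 5 − 3 = 2.

2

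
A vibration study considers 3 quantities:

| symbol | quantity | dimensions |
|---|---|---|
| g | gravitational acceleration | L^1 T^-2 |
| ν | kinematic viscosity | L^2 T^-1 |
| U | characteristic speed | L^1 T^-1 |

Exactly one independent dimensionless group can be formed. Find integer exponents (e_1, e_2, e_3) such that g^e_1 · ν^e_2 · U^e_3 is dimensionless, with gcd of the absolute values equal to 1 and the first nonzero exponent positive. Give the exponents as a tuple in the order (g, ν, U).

L: e_1·(1) + e_2·(2) + e_3·(1) = 0
T: e_1·(-2) + e_2·(-1) + e_3·(-1) = 0
Solving this homogeneous linear system for the smallest-integer solution (first nonzero entry positive) gives (1, 1, -3).

(1, 1, -3)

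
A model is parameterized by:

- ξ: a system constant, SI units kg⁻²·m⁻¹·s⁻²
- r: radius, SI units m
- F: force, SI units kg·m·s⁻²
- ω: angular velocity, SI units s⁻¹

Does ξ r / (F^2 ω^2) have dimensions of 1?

no

Sum the exponent of each base dimension across the product:
  M: [ξ]_M + [r]_M − 2·[F]_M − 2·[ω]_M = (-2) + (0) − 2·(1) − 2·(0) = -4
  L: [ξ]_L + [r]_L − 2·[F]_L − 2·[ω]_L = (-1) + (1) − 2·(1) − 2·(0) = -2
  T: [ξ]_T + [r]_T − 2·[F]_T − 2·[ω]_T = (-2) + (0) − 2·(-2) − 2·(-1) = 4
Net dimensions [M⁻⁴ L⁻² T⁴] ≠ [1] — not dimensionless.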